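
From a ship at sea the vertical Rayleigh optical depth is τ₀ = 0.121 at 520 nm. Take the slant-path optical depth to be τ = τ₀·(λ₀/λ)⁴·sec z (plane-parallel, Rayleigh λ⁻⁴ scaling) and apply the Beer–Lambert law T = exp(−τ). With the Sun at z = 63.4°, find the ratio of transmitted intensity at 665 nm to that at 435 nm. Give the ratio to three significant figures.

1.57

Airmass: sec 63.4° = 2.2333.
τ(665 nm) = 0.121 × (520/665)⁴ × 2.2333 = 0.121 × 0.3739 × 2.2333 = 0.1010.
τ(435 nm) = 0.121 × (520/435)⁴ × 2.2333 = 0.121 × 2.0420 × 2.2333 = 0.5518.
T(665)/T(435) = exp(τ_B − τ_A) = exp(0.4508) = 1.5695.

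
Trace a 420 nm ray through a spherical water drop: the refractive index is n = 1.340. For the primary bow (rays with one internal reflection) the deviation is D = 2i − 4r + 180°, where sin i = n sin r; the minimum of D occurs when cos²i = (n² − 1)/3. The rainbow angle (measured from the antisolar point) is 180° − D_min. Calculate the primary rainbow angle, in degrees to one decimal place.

41.1°

cos²i = (1.79560 − 1)/3 = 0.26520; i = arccos(0.51498) = 59.004°.
sin r = sin 59.004°/1.340 = 0.63971; r = 39.770°.
D_min = 2·59.004° − 4·39.770° + 180° = 138.929°.
Rainbow angle = 180° − D_min = 41.071°.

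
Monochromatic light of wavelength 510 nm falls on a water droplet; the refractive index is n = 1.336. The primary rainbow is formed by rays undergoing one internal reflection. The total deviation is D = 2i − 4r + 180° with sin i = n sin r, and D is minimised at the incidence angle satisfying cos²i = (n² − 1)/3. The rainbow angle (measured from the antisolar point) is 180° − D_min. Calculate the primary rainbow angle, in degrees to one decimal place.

41.6°

cos²i = (1.78490 − 1)/3 = 0.26163; i = arccos(0.51150) = 59.236°.
sin r = sin 59.236°/1.336 = 0.64318; r = 40.029°.
D_min = 2·59.236° − 4·40.029° + 180° = 138.356°.
Rainbow angle = 180° − D_min = 41.644°.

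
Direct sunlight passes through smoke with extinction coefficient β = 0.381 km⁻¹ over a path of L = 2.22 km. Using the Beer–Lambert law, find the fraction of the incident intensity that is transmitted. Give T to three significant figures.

τ = β·L = 0.381 × 2.22 = 0.8458.
T = exp(−0.8458) = 0.4292.

0.429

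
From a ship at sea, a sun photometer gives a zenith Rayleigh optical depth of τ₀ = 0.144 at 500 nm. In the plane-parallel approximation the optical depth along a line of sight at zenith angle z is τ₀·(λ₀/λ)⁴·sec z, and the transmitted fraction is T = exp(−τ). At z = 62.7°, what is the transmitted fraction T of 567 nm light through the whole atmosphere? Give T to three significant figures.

sec 62.7° = 2.1803.
τ = 0.144 × (500/567)⁴ × 2.1803 = 0.144 × 0.6047 × 2.1803 = 0.1899.
T = exp(−0.1899) = 0.8271.

0.827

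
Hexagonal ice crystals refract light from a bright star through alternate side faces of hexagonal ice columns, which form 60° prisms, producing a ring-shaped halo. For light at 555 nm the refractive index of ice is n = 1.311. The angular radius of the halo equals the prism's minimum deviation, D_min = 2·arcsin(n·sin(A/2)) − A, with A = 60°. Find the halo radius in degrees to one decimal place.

n·sin(A/2) = 1.311 × sin 30° = 1.311 × 0.5000 = 0.6555.
D_min = 2·arcsin(0.6555) − 60° = 2 × 40.958° − 60° = 21.915°.

21.9°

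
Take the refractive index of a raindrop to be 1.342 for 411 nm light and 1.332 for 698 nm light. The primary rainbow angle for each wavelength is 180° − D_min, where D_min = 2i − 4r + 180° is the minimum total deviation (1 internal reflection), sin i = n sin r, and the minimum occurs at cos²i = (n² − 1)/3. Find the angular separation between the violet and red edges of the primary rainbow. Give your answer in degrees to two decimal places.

At 411 nm (n = 1.342): cos²i = 0.26699 → i = 58.888°, r = 39.641°, D_min = 139.213°, rainbow angle = 40.787°.
At 698 nm (n = 1.332): cos²i = 0.25807 → i = 59.469°, r = 40.290°, D_min = 137.776°, rainbow angle = 42.224°.
Angular width = |40.787° − 42.224°| = 1.437°.

1.44°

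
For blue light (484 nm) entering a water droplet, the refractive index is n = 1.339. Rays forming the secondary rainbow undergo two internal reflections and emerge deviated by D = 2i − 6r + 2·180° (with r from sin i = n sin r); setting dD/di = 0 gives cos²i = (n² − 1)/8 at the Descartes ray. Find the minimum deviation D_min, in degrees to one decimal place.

cos²i = (1.79292 − 1)/8 = 0.09912; i = arccos(0.31483) = 71.650°.
sin r = sin 71.650°/1.339 = 0.70885; r = 45.141°.
D_min = 2·71.650° − 6·45.141° + 360° = 232.451°.

232.5°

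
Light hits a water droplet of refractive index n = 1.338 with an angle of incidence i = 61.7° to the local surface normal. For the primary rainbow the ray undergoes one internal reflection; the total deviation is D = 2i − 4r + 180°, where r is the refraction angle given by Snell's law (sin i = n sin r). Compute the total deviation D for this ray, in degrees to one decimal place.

sin r = sin 61.7° / 1.338 = 0.8805/1.338 = 0.6581; r = 41.15°.
D = 2·61.7° − 4·41.15° + 180° = 123.40° − 164.61° + 180° = 138.79°.

138.8°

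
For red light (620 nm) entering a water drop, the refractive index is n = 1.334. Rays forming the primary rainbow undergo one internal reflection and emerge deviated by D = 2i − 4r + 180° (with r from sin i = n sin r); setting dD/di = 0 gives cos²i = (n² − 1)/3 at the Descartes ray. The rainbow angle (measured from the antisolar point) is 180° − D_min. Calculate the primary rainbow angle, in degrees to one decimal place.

cos²i = (1.77956 − 1)/3 = 0.25985; i = arccos(0.50976) = 59.352°.
sin r = sin 59.352°/1.334 = 0.64492; r = 40.159°.
D_min = 2·59.352° − 4·40.159° + 180° = 138.067°.
Rainbow angle = 180° − D_min = 41.933°.

41.9°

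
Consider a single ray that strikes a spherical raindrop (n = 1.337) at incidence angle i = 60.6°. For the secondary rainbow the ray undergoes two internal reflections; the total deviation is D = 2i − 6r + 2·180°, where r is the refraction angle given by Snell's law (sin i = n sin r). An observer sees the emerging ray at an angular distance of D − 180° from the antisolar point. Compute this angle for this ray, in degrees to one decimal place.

57.2°

sin r = sin 60.6° / 1.337 = 0.8712/1.337 = 0.6516; r = 40.66°.
D = 2·60.6° − 6·40.66° + 2·180° = 121.20° − 243.98° + 360° = 237.22°.
Angle from antisolar point = D − 180° = 57.22°.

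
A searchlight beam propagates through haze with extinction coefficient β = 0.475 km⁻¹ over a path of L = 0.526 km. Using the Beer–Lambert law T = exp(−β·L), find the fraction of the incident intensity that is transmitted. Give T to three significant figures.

τ = β·L = 0.475 × 0.526 = 0.2498.
T = exp(−0.2498) = 0.7789.

0.779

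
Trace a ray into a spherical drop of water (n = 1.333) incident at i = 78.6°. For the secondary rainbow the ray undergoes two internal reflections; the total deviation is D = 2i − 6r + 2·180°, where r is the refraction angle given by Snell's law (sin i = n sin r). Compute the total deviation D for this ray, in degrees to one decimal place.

sin r = sin 78.6° / 1.333 = 0.9803/1.333 = 0.7354; r = 47.34°.
D = 2·78.6° − 6·47.34° + 2·180° = 157.20° − 284.04° + 360° = 233.16°.

233.2°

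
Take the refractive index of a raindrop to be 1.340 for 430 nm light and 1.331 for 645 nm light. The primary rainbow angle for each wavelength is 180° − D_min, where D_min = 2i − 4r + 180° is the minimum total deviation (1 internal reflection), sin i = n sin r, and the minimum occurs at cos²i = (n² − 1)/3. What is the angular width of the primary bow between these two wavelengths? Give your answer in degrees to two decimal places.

1.30°

At 430 nm (n = 1.340): cos²i = 0.26520 → i = 59.004°, r = 39.770°, D_min = 138.929°, rainbow angle = 41.071°.
At 645 nm (n = 1.331): cos²i = 0.25719 → i = 59.527°, r = 40.356°, D_min = 137.630°, rainbow angle = 42.370°.
Angular width = |41.071° − 42.370°| = 1.299°.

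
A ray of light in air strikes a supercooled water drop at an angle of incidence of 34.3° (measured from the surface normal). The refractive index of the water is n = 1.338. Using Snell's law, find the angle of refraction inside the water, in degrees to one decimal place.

Snell: sin θ_r = sin θ_i / n = sin 34.3° / 1.338 = 0.5635 / 1.338 = 0.4212.
θ_r = arcsin(0.4212) = 24.91°.

24.9°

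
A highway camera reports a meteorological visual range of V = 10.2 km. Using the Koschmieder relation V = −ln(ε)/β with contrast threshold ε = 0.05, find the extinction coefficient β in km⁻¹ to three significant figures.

0.294 km⁻¹

β = −ln(0.05) / V = 2.996 / 10.2 = 0.2937 km⁻¹.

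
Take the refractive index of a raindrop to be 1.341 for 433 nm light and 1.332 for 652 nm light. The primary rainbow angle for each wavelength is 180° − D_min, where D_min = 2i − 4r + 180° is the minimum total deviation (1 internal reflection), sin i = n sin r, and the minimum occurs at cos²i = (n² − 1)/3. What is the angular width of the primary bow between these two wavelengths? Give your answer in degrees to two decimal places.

1.29°

At 433 nm (n = 1.341): cos²i = 0.26609 → i = 58.946°, r = 39.705°, D_min = 139.071°, rainbow angle = 40.929°.
At 652 nm (n = 1.332): cos²i = 0.25807 → i = 59.469°, r = 40.290°, D_min = 137.776°, rainbow angle = 42.224°.
Angular width = |40.929° − 42.224°| = 1.295°.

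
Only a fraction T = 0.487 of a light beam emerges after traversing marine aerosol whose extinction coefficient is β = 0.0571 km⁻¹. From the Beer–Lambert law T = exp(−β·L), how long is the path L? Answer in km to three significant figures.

12.6 km

Beer–Lambert: T = exp(−βL) ⇒ L = −ln(T)/β = −ln(0.487)/0.0571 = 0.7195/0.0571 = 12.6 km.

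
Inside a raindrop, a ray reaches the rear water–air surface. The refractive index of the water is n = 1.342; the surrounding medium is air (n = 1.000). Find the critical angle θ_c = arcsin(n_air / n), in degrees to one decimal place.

48.2°

sin θ_c = n_air / n = 1.000 / 1.342 = 0.7452.
θ_c = arcsin(0.7452) = 48.17°.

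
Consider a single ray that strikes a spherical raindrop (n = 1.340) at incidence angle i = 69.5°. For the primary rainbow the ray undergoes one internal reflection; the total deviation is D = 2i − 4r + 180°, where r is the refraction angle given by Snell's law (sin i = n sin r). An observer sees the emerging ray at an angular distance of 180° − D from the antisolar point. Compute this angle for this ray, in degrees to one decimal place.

38.4°

sin r = sin 69.5° / 1.340 = 0.9367/1.340 = 0.6990; r = 44.35°.
D = 2·69.5° − 4·44.35° + 180° = 139.00° − 177.39° + 180° = 141.61°.
Angle from antisolar point = 180° − D = 38.39°.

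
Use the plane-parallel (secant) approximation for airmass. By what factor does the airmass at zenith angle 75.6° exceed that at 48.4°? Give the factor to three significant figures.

X(75.6°)/X(48.4°) = sec 75.6° / sec 48.4° = cos 48.4° / cos 75.6° = 0.6639/0.2487 = 2.6697.

2.67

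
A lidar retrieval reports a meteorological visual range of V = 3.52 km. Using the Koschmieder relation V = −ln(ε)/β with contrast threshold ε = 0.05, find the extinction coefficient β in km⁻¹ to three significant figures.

β = −ln(0.05) / V = 2.996 / 3.52 = 0.8511 km⁻¹.

0.851 km⁻¹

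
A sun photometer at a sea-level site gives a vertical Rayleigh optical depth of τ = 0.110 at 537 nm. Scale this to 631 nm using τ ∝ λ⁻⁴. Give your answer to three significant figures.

τ(631 nm) = τ(537 nm) × (537/631)⁴ = 0.110 × (0.8510)⁴ = 0.110 × 0.5245 = 0.0577.

0.0577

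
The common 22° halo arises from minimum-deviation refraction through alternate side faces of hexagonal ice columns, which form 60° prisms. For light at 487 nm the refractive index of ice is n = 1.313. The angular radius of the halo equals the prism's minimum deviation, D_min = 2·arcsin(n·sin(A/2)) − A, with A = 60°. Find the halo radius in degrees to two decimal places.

n·sin(A/2) = 1.313 × sin 30° = 1.313 × 0.5000 = 0.6565.
D_min = 2·arcsin(0.6565) − 60° = 2 × 41.033° − 60° = 22.067°.

22.07°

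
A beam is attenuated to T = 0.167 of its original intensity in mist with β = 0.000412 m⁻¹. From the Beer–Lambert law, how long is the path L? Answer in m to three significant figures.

Beer–Lambert: T = exp(−βL) ⇒ L = −ln(T)/β = −ln(0.167)/0.000412 = 1.7898/0.000412 = 4344 m.

4340 m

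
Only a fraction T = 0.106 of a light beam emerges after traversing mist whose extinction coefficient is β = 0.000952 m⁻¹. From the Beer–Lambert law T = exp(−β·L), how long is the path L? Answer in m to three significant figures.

2360 m

Beer–Lambert: T = exp(−βL) ⇒ L = −ln(T)/β = −ln(0.106)/0.000952 = 2.2443/0.000952 = 2357 m.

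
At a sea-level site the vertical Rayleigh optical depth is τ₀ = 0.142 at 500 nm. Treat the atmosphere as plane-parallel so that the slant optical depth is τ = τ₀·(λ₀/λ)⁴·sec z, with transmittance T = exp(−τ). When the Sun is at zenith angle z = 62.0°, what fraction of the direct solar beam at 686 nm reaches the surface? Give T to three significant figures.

sec 62.0° = 2.1301.
τ = 0.142 × (500/686)⁴ × 2.1301 = 0.142 × 0.2822 × 2.1301 = 0.0854.
T = exp(−0.0854) = 0.9182.

0.918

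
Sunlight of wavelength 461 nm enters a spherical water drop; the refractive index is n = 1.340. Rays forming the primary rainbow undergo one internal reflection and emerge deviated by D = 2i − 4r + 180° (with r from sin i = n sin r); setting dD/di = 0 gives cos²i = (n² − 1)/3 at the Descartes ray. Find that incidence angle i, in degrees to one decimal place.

59.0°

cos²i = (1.340² − 1)/3 = (1.79560 − 1)/3 = 0.26520.
cos i = 0.51498, so i = 59.004°.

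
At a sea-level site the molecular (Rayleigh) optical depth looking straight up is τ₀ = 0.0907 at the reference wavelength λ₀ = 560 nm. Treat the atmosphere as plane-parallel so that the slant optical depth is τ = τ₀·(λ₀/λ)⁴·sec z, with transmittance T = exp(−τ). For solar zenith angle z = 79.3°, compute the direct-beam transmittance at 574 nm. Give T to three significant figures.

sec 79.3° = 5.3860.
τ = 0.0907 × (560/574)⁴ × 5.3860 = 0.0907 × 0.9060 × 5.3860 = 0.4426.
T = exp(−0.4426) = 0.6424.

0.642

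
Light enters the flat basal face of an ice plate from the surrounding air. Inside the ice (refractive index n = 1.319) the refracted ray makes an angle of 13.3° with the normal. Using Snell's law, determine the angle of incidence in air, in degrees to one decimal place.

17.7°

Snell: sin θ_i = n · sin θ_r = 1.319 × sin 13.3° = 1.319 × 0.2300 = 0.3034.
θ_i = arcsin(0.3034) = 17.66°.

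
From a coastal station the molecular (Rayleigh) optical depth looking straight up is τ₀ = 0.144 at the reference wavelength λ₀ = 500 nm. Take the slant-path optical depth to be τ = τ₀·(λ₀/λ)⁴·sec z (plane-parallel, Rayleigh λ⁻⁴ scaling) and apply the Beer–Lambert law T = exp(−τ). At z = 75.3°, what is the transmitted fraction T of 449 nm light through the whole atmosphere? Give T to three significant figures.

sec 75.3° = 3.9408.
τ = 0.144 × (500/449)⁴ × 3.9408 = 0.144 × 1.5378 × 3.9408 = 0.8726.
T = exp(−0.8726) = 0.4178.

0.418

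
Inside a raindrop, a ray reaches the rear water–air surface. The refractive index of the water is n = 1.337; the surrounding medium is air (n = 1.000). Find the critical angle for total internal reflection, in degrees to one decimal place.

48.4°

sin θ_c = n_air / n = 1.000 / 1.337 = 0.7479.
θ_c = arcsin(0.7479) = 48.41°.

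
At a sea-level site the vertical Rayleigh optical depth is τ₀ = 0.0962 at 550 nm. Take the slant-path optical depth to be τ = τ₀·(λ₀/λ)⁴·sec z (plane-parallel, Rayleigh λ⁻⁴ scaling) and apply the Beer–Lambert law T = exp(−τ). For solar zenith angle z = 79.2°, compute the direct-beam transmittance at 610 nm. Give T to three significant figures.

sec 79.2° = 5.3367.
τ = 0.0962 × (550/610)⁴ × 5.3367 = 0.0962 × 0.6609 × 5.3367 = 0.3393.
T = exp(−0.3393) = 0.7123.

0.712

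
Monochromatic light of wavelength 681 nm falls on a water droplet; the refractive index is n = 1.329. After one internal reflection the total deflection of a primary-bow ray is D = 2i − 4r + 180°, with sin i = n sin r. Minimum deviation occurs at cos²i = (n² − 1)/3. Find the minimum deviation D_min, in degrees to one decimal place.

137.3°

cos²i = (1.76624 − 1)/3 = 0.25541; i = arccos(0.50538) = 59.643°.
sin r = sin 59.643°/1.329 = 0.64928; r = 40.487°.
D_min = 2·59.643° − 4·40.487° + 180° = 137.337°.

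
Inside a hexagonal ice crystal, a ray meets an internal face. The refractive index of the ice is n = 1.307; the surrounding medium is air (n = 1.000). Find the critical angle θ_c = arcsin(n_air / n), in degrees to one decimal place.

sin θ_c = n_air / n = 1.000 / 1.307 = 0.7651.
θ_c = arcsin(0.7651) = 49.92°.

49.9°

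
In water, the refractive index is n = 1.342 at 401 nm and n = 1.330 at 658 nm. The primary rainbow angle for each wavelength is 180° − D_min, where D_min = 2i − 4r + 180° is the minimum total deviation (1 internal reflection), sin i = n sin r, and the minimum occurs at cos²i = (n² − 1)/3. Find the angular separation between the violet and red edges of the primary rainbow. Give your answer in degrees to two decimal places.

1.73°

At 401 nm (n = 1.342): cos²i = 0.26699 → i = 58.888°, r = 39.641°, D_min = 139.213°, rainbow angle = 40.787°.
At 658 nm (n = 1.330): cos²i = 0.25630 → i = 59.585°, r = 40.422°, D_min = 137.484°, rainbow angle = 42.516°.
Angular width = |40.787° − 42.516°| = 1.729°.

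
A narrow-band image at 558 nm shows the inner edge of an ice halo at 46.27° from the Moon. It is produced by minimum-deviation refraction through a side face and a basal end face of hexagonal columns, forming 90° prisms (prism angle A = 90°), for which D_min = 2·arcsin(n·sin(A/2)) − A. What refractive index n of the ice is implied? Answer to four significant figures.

Rearranging: n = sin((D_min + A)/2) / sin(A/2).
(D_min + A)/2 = (46.27° + 90°)/2 = 68.135°.
n = sin 68.135° / sin 45° = 0.9281 / 0.7071 = 1.3125.

1.312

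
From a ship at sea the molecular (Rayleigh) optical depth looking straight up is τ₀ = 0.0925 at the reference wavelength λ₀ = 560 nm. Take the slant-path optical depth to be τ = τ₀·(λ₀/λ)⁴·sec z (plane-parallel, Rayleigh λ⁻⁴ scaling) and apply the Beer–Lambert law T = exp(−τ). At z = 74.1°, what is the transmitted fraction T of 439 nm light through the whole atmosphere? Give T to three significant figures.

0.409

sec 74.1° = 3.6502.
τ = 0.0925 × (560/439)⁴ × 3.6502 = 0.0925 × 2.6479 × 3.6502 = 0.8940.
T = exp(−0.8940) = 0.4090.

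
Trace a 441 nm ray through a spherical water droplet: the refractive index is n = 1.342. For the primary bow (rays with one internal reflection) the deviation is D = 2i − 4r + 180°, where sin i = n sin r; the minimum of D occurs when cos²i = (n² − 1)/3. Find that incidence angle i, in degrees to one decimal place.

cos²i = (1.342² − 1)/3 = (1.80096 − 1)/3 = 0.26699.
cos i = 0.51671, so i = 58.888°.

58.9°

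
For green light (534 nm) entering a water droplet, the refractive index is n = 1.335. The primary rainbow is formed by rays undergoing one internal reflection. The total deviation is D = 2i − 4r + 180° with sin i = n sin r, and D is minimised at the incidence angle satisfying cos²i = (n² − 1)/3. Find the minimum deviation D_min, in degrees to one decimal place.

cos²i = (1.78222 − 1)/3 = 0.26074; i = arccos(0.51063) = 59.294°.
sin r = sin 59.294°/1.335 = 0.64405; r = 40.094°.
D_min = 2·59.294° − 4·40.094° + 180° = 138.212°.

138.2°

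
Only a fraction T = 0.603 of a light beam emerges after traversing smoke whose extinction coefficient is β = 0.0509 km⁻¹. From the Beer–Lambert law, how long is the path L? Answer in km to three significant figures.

Beer–Lambert: T = exp(−βL) ⇒ L = −ln(T)/β = −ln(0.603)/0.0509 = 0.5058/0.0509 = 9.938 km.

9.94 km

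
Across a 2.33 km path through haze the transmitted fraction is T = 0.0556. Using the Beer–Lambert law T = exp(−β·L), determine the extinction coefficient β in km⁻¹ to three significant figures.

1.24 km⁻¹

Beer–Lambert: T = exp(−βL) ⇒ β = −ln(T)/L = −ln(0.0556)/2.33 = 2.8896/2.33 = 1.24 km⁻¹.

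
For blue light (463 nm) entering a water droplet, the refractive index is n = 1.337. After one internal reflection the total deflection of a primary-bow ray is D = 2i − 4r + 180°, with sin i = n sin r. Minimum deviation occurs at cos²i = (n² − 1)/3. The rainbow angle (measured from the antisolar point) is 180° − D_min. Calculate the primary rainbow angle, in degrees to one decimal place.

41.5°

cos²i = (1.78757 − 1)/3 = 0.26252; i = arccos(0.51237) = 59.178°.
sin r = sin 59.178°/1.337 = 0.64231; r = 39.964°.
D_min = 2·59.178° − 4·39.964° + 180° = 138.500°.
Rainbow angle = 180° − D_min = 41.500°.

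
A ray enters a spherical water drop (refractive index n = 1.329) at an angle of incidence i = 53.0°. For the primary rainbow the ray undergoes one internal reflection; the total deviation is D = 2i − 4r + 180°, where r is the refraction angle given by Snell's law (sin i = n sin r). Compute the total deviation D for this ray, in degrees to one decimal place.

sin r = sin 53.0° / 1.329 = 0.7986/1.329 = 0.6009; r = 36.94°.
D = 2·53.0° − 4·36.94° + 180° = 106.00° − 147.75° + 180° = 138.25°.

138.3°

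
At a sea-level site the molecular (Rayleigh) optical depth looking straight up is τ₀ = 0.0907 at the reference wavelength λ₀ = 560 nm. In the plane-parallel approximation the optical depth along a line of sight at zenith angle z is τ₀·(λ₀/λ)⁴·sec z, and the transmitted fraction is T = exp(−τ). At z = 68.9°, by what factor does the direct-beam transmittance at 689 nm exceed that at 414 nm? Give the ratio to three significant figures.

Airmass: sec 68.9° = 2.7778.
τ(689 nm) = 0.0907 × (560/689)⁴ × 2.7778 = 0.0907 × 0.4364 × 2.7778 = 0.1099.
τ(414 nm) = 0.0907 × (560/414)⁴ × 2.7778 = 0.0907 × 3.3477 × 2.7778 = 0.8435.
T(689)/T(414) = exp(τ_B − τ_A) = exp(0.7335) = 2.0824.

2.08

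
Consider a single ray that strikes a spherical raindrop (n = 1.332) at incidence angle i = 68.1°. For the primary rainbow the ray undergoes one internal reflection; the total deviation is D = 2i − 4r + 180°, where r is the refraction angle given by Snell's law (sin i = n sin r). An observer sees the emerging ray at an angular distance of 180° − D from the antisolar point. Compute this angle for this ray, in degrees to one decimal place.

sin r = sin 68.1° / 1.332 = 0.9278/1.332 = 0.6966; r = 44.15°.
D = 2·68.1° − 4·44.15° + 180° = 136.20° − 176.61° + 180° = 139.59°.
Angle from antisolar point = 180° − D = 40.41°.

40.4°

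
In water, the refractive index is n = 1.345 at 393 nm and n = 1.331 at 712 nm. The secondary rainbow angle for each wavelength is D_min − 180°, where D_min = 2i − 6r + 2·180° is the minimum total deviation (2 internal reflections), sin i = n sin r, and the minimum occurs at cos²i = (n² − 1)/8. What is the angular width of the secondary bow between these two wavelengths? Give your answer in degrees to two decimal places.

3.62°

At 393 nm (n = 1.345): cos²i = 0.10113 → i = 71.458°, r = 44.821°, D_min = 233.987°, rainbow angle = 53.987°.
At 712 nm (n = 1.331): cos²i = 0.09645 → i = 71.907°, r = 45.575°, D_min = 230.365°, rainbow angle = 50.365°.
Angular width = |53.987° − 50.365°| = 3.622°.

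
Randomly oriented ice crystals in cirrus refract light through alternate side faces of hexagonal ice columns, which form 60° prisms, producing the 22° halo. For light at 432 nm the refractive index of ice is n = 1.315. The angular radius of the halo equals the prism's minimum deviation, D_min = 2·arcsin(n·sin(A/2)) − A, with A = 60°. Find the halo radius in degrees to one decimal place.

n·sin(A/2) = 1.315 × sin 30° = 1.315 × 0.5000 = 0.6575.
D_min = 2·arcsin(0.6575) − 60° = 2 × 41.109° − 60° = 22.219°.

22.2°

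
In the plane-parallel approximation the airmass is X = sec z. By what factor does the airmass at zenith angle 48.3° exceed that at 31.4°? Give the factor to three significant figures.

X(48.3°)/X(31.4°) = sec 48.3° / sec 31.4° = cos 31.4° / cos 48.3° = 0.8536/0.6652 = 1.2831.

1.28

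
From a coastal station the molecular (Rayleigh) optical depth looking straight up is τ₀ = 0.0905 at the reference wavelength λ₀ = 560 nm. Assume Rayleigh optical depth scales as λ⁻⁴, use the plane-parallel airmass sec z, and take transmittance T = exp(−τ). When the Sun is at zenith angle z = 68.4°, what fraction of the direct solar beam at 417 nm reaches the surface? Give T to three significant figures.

0.450

sec 68.4° = 2.7165.
τ = 0.0905 × (560/417)⁴ × 2.7165 = 0.0905 × 3.2524 × 2.7165 = 0.7996.
T = exp(−0.7996) = 0.4495.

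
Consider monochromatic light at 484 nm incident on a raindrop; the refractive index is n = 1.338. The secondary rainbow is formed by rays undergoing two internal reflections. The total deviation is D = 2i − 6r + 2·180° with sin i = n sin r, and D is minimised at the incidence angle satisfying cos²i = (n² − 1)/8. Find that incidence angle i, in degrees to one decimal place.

71.7°

cos²i = (1.338² − 1)/8 = (1.79024 − 1)/8 = 0.09878.
cos i = 0.31429, so i = 71.682°.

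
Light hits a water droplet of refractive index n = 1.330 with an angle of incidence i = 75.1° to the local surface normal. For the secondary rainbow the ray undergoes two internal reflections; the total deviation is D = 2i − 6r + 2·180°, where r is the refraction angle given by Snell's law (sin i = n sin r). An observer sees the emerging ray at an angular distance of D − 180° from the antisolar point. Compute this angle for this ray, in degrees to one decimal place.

sin r = sin 75.1° / 1.330 = 0.9664/1.330 = 0.7266; r = 46.60°.
D = 2·75.1° − 6·46.60° + 2·180° = 150.20° − 279.61° + 360° = 230.59°.
Angle from antisolar point = D − 180° = 50.59°.

50.6°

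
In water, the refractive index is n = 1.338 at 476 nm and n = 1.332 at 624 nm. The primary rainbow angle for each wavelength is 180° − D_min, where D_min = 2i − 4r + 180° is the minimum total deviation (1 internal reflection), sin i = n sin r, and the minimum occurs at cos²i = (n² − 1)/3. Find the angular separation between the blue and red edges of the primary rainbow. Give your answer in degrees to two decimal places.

At 476 nm (n = 1.338): cos²i = 0.26341 → i = 59.120°, r = 39.899°, D_min = 138.643°, rainbow angle = 41.357°.
At 624 nm (n = 1.332): cos²i = 0.25807 → i = 59.469°, r = 40.290°, D_min = 137.776°, rainbow angle = 42.224°.
Angular width = |41.357° − 42.224°| = 0.867°.

0.87°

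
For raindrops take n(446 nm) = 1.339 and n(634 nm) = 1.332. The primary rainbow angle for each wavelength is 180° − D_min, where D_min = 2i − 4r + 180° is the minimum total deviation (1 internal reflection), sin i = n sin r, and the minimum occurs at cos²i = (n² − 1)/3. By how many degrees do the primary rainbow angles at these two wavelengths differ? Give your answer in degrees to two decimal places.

1.01°

At 446 nm (n = 1.339): cos²i = 0.26431 → i = 59.062°, r = 39.834°, D_min = 138.786°, rainbow angle = 41.214°.
At 634 nm (n = 1.332): cos²i = 0.25807 → i = 59.469°, r = 40.290°, D_min = 137.776°, rainbow angle = 42.224°.
Angular width = |41.214° − 42.224°| = 1.010°.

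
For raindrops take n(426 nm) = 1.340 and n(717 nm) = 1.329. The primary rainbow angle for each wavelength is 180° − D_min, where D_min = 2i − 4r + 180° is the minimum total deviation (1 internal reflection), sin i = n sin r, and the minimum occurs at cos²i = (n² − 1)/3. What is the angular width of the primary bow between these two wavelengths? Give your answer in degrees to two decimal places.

1.59°

At 426 nm (n = 1.340): cos²i = 0.26520 → i = 59.004°, r = 39.770°, D_min = 138.929°, rainbow angle = 41.071°.
At 717 nm (n = 1.329): cos²i = 0.25541 → i = 59.643°, r = 40.487°, D_min = 137.337°, rainbow angle = 42.663°.
Angular width = |41.071° − 42.663°| = 1.592°.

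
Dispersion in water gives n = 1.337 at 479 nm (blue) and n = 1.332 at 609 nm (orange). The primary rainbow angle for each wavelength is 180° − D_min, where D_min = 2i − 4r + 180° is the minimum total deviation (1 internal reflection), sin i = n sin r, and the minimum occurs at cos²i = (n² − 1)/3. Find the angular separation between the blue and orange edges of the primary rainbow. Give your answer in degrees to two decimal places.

At 479 nm (n = 1.337): cos²i = 0.26252 → i = 59.178°, r = 39.964°, D_min = 138.500°, rainbow angle = 41.500°.
At 609 nm (n = 1.332): cos²i = 0.25807 → i = 59.469°, r = 40.290°, D_min = 137.776°, rainbow angle = 42.224°.
Angular width = |41.500° − 42.224°| = 0.724°.

0.72°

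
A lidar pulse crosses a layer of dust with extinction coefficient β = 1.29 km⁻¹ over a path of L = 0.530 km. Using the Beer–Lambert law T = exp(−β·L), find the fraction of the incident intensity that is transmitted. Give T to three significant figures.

0.505

τ = β·L = 1.29 × 0.530 = 0.6837.
T = exp(−0.6837) = 0.5047.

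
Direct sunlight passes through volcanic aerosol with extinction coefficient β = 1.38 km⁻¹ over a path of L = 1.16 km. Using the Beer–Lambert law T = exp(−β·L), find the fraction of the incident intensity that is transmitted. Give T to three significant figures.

0.202

τ = β·L = 1.38 × 1.16 = 1.6008.
T = exp(−1.6008) = 0.2017.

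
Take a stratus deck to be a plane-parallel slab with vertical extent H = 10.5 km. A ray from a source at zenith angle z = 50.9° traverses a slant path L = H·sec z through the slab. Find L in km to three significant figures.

sec z = 1/cos 50.9° = 1.5856.
L = 10.5 × 1.5856 = 16.649 km.

16.6 km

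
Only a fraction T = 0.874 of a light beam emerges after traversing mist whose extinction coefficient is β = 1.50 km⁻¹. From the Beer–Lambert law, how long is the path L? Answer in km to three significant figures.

Beer–Lambert: T = exp(−βL) ⇒ L = −ln(T)/β = −ln(0.874)/1.50 = 0.1347/1.50 = 0.08978 km.

0.0898 km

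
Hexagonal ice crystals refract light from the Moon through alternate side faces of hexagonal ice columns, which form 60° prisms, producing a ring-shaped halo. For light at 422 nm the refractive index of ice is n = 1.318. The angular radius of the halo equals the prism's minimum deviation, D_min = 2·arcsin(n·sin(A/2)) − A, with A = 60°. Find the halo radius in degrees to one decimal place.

n·sin(A/2) = 1.318 × sin 30° = 1.318 × 0.5000 = 0.6590.
D_min = 2·arcsin(0.6590) − 60° = 2 × 41.224° − 60° = 22.447°.

22.4°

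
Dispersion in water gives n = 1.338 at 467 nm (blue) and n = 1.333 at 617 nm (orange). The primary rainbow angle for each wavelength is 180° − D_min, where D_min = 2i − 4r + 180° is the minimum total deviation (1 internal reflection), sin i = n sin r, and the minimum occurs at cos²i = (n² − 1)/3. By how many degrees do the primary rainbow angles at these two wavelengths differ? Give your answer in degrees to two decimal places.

0.72°

At 467 nm (n = 1.338): cos²i = 0.26341 → i = 59.120°, r = 39.899°, D_min = 138.643°, rainbow angle = 41.357°.
At 617 nm (n = 1.333): cos²i = 0.25896 → i = 59.410°, r = 40.225°, D_min = 137.922°, rainbow angle = 42.078°.
Angular width = |41.357° − 42.078°| = 0.722°.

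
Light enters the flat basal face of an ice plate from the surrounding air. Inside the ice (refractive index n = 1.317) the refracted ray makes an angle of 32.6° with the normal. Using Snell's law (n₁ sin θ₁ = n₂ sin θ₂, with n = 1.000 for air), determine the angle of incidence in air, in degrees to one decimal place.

45.2°

Snell: sin θ_i = n · sin θ_r = 1.317 × sin 32.6° = 1.317 × 0.5388 = 0.7096.
θ_i = arcsin(0.7096) = 45.20°.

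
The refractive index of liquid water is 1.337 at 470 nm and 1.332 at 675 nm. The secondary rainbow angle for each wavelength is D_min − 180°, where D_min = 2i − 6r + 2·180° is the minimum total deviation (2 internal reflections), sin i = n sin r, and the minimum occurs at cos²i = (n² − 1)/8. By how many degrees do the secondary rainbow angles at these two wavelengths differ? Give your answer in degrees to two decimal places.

1.31°

At 470 nm (n = 1.337): cos²i = 0.09845 → i = 71.714°, r = 45.249°, D_min = 231.934°, rainbow angle = 51.934°.
At 675 nm (n = 1.332): cos²i = 0.09678 → i = 71.875°, r = 45.520°, D_min = 230.628°, rainbow angle = 50.628°.
Angular width = |51.934° − 50.628°| = 1.305°.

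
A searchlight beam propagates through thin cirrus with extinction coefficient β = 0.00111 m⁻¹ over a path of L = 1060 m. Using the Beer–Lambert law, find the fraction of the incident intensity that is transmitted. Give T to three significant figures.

0.308

τ = β·L = 0.00111 × 1060 = 1.1766.
T = exp(−1.1766) = 0.3083.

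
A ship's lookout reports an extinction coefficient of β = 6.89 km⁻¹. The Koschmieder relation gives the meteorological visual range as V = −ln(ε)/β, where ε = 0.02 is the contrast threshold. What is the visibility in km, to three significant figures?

0.568 km

V = −ln(0.02) / 6.89 = 3.912 / 6.89 = 0.5678 km.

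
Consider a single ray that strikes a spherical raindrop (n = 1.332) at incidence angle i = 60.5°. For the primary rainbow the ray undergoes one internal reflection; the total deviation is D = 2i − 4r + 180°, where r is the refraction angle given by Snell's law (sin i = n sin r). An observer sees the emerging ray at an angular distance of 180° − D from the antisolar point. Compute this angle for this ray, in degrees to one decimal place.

42.2°

sin r = sin 60.5° / 1.332 = 0.8704/1.332 = 0.6534; r = 40.80°.
D = 2·60.5° − 4·40.80° + 180° = 121.00° − 163.20° + 180° = 137.80°.
Angle from antisolar point = 180° − D = 42.20°.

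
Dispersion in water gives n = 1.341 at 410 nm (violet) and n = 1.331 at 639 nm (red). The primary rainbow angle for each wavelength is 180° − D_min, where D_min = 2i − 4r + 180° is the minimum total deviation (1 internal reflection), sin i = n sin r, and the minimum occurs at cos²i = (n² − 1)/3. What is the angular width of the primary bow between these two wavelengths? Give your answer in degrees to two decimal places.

At 410 nm (n = 1.341): cos²i = 0.26609 → i = 58.946°, r = 39.705°, D_min = 139.071°, rainbow angle = 40.929°.
At 639 nm (n = 1.331): cos²i = 0.25719 → i = 59.527°, r = 40.356°, D_min = 137.630°, rainbow angle = 42.370°.
Angular width = |40.929° − 42.370°| = 1.441°.

1.44°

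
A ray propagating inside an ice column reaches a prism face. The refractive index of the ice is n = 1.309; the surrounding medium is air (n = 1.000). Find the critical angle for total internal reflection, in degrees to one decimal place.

49.8°

sin θ_c = n_air / n = 1.000 / 1.309 = 0.7639.
θ_c = arcsin(0.7639) = 49.81°.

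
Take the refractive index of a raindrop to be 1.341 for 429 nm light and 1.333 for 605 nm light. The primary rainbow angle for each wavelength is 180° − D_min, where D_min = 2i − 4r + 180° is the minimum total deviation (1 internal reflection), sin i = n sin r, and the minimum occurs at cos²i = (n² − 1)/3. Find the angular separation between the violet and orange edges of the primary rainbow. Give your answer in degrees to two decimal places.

1.15°

At 429 nm (n = 1.341): cos²i = 0.26609 → i = 58.946°, r = 39.705°, D_min = 139.071°, rainbow angle = 40.929°.
At 605 nm (n = 1.333): cos²i = 0.25896 → i = 59.410°, r = 40.225°, D_min = 137.922°, rainbow angle = 42.078°.
Angular width = |40.929° − 42.078°| = 1.149°.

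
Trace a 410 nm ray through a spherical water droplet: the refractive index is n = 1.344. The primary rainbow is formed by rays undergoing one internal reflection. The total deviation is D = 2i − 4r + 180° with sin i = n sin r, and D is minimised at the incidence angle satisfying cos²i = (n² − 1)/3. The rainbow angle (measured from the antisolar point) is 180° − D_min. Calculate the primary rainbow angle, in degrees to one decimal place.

40.5°

cos²i = (1.80634 − 1)/3 = 0.26878; i = arccos(0.51844) = 58.772°.
sin r = sin 58.772°/1.344 = 0.63625; r = 39.512°.
D_min = 2·58.772° − 4·39.512° + 180° = 139.495°.
Rainbow angle = 180° − D_min = 40.505°.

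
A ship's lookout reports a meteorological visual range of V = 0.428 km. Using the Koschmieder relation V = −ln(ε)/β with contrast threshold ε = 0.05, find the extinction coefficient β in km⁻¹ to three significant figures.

7.00 km⁻¹

β = −ln(0.05) / V = 2.996 / 0.428 = 6.9994 km⁻¹.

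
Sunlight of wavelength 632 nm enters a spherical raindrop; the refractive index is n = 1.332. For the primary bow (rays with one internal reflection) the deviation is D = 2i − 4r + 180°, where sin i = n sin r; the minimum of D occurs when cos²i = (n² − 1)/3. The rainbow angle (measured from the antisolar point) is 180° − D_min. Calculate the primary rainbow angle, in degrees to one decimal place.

cos²i = (1.77422 − 1)/3 = 0.25807; i = arccos(0.50801) = 59.469°.
sin r = sin 59.469°/1.332 = 0.64666; r = 40.290°.
D_min = 2·59.469° − 4·40.290° + 180° = 137.776°.
Rainbow angle = 180° − D_min = 42.224°.

42.2°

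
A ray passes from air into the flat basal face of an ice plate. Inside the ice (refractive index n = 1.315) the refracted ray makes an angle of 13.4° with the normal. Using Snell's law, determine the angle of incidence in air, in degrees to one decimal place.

17.7°

Snell: sin θ_i = n · sin θ_r = 1.315 × sin 13.4° = 1.315 × 0.2317 = 0.3047.
θ_i = arcsin(0.3047) = 17.74°.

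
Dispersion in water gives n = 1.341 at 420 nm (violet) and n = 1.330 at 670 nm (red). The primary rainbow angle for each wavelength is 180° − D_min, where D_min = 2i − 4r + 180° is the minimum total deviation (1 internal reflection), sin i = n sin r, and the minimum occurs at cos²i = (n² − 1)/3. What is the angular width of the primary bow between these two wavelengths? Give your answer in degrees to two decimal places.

1.59°

At 420 nm (n = 1.341): cos²i = 0.26609 → i = 58.946°, r = 39.705°, D_min = 139.071°, rainbow angle = 40.929°.
At 670 nm (n = 1.330): cos²i = 0.25630 → i = 59.585°, r = 40.422°, D_min = 137.484°, rainbow angle = 42.516°.
Angular width = |40.929° − 42.516°| = 1.588°.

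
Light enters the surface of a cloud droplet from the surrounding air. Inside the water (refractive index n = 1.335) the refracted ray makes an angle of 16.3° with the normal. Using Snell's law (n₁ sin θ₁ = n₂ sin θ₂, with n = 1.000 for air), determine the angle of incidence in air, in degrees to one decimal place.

22.0°

Snell: sin θ_i = n · sin θ_r = 1.335 × sin 16.3° = 1.335 × 0.2807 = 0.3747.
θ_i = arcsin(0.3747) = 22.01°.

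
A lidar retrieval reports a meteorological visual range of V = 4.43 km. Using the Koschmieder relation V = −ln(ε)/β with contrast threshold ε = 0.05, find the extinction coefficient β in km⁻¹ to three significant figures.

0.676 km⁻¹

β = −ln(0.05) / V = 2.996 / 4.43 = 0.6762 km⁻¹.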